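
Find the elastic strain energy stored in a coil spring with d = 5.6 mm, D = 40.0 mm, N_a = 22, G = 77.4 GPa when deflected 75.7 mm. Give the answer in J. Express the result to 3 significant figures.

k = Gd⁴/(8D³N_a) = (77.4×10³)(5.6⁴)/(8·40.0³·22) = 6.7577 N/mm
U = ½kδ² = 0.5 × 6.7577 × 75.7² = 19363 N·mm = 19.363 J

19.4 J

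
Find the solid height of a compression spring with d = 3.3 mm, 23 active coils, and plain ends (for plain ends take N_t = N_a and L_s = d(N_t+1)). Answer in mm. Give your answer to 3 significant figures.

79.2 mm

plain ends: N_t = N_a = 23
L_s = d·(N_t+1) = 3.3 × 24 = 79.2 mm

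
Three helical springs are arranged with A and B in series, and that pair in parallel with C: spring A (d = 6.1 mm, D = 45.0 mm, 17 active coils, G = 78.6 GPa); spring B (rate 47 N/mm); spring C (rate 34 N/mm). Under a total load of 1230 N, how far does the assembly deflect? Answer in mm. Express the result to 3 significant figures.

k_A = Gd⁴/(8D³N_a) = (78.6×10³)(6.1⁴)/(8·45.0³·17) = 8.7814 N/mm
Springs A,B series: k_AB = 1/(1/8.7814+1/47) = 7.399 N/mm; parallel with C: k_eq = 7.399+34 = 41.399 N/mm
δ = F/k_eq = 1230/41.399 = 29.711 mm

29.7 mm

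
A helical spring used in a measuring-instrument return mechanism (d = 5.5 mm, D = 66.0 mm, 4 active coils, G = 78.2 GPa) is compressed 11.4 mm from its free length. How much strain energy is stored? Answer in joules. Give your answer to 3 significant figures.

k = Gd⁴/(8D³N_a) = (78.2×10³)(5.5⁴)/(8·66.0³·4) = 7.7781 N/mm
U = ½kδ² = 0.5 × 7.7781 × 11.4² = 505.42 N·mm = 0.50542 J

0.505 J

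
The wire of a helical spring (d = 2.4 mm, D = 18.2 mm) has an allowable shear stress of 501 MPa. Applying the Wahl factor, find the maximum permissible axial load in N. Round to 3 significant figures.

125 N

C = D/d = 18.2/2.4 = 7.5833
K_W = (4C−1)/(4C−4) + 0.615/C = 29.333/26.333 + 0.0811 = 1.1950
τ_max = K·8FD/(πd³) → F_max = τ_allow·πd³/(8DK)
F_max = 501·π·2.4³/(8·18.2·1.1950) = 21758/174 = 125.05 N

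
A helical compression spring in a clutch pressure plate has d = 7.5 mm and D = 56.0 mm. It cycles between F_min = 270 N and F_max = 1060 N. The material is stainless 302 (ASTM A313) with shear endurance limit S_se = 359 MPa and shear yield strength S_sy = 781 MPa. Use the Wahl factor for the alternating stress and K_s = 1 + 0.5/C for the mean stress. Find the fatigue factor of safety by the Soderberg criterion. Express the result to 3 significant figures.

C = D/d = 56.0/7.5 = 7.4667; K_W = (4C−1)/(4C−4)+0.615/C = 1.1983; K_s = 1+0.5/C = 1.0670
F_a = (F_max−F_min)/2 = 395 N; F_m = (F_max+F_min)/2 = 665 N
τ_a = K_W·8F_aD/(πd³) = 1.1983 × 133.52 = 160 MPa
τ_m = K_s·8F_mD/(πd³) = 1.0670 × 224.78 = 239.84 MPa
Soderberg: 1/n_f = τ_a/S_se + τ_m/S_sy = 160/359 + 239.84/781 = 0.44569 + 0.30709 = 0.75278
n_f = 1/0.75278 = 1.328

1.33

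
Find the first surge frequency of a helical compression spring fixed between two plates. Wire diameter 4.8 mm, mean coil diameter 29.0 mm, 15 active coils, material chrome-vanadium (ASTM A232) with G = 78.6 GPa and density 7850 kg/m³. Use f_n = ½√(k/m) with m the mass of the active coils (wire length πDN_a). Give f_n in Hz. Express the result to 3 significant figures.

k = Gd⁴/(8D³N_a) = (78.6×10³)(4.8⁴)/(8·29.0³·15) = 14.256 N/mm = 14256 N/m
Wire length L = πDN_a = π·29.0·15 = 1366.6 mm
m = ρ·(πd²/4)·L = 7850 × 18.096×10⁻⁶ m² × 1.3666 m = 0.19412 kg
f_n = ½√(k/m) = 0.5·√(14256/0.19412) = 0.5·√(73440) = 135.5 Hz

135 Hz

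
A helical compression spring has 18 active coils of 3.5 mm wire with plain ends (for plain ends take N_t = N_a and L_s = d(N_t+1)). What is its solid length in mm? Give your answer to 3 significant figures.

66.5 mm

plain ends: N_t = N_a = 18
L_s = d·(N_t+1) = 3.5 × 19 = 66.5 mm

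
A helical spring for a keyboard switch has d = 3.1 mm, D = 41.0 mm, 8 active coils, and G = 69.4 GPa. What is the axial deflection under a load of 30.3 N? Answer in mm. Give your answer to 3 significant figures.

k = Gd⁴/(8D³N_a) = (69.4×10³)(3.1⁴)/(8·41.0³·8) = 1.453 N/mm
δ = F/k = 30.3 / 1.453 = 20.853 mm

20.9 mm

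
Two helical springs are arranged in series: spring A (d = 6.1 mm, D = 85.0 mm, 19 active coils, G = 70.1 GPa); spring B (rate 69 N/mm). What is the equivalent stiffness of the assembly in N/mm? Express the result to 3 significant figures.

k_A = Gd⁴/(8D³N_a) = (70.1×10³)(6.1⁴)/(8·85.0³·19) = 1.0398 N/mm
Series: 1/k_eq = 1/1.0398 + 1/69 = 0.97624; k_eq = 1.0243 N/mm

1.02 N/mm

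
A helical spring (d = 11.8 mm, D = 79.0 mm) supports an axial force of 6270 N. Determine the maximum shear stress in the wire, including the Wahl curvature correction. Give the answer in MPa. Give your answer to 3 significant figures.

Spring index C = D/d = 79.0/11.8 = 6.6949
K_W = (4C−1)/(4C−4) + 0.615/C = 25.780/22.780 + 0.0919 = 1.2236
τ₀ = 8FD/(πd³) = 8·6270·79.0/(π·11.8³) = 3.96264e+06/5161.7 = 767.7 MPa
τ_max = K·τ₀ = 1.2236 × 767.7 = 939.32 MPa

939 MPa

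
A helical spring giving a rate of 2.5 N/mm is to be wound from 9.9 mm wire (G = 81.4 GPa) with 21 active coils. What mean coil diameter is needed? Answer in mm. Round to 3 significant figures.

123 mm

D = (Gd⁴/(8N_a·k))^(1/3) = (81.4×10³·9.9⁴/(8·21·2.5))^(1/3)
  = (1.86173e+06)^(1/3) = 123.0189 mm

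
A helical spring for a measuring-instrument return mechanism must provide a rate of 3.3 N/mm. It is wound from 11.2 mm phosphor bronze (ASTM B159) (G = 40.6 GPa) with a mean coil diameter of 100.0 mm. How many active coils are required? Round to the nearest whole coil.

N_a = Gd⁴/(8D³k) = (40.6×10³ × 11.2⁴)/(8 × 100.0³ × 3.3)
    = 6.38849e+08 / 2.64e+07 = 24.2 → 24 coils

24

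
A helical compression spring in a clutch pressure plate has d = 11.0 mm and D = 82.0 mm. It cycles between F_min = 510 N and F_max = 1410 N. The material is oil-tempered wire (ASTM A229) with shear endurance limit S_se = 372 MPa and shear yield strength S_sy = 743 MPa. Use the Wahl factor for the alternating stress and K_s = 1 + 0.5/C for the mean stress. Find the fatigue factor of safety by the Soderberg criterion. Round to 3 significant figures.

2.25

C = D/d = 82.0/11.0 = 7.4545; K_W = (4C−1)/(4C−4)+0.615/C = 1.1987; K_s = 1+0.5/C = 1.0671
F_a = (F_max−F_min)/2 = 450 N; F_m = (F_max+F_min)/2 = 960 N
τ_a = K_W·8F_aD/(πd³) = 1.1987 × 70.597 = 84.625 MPa
τ_m = K_s·8F_mD/(πd³) = 1.0671 × 150.61 = 160.71 MPa
Soderberg: 1/n_f = τ_a/S_se + τ_m/S_sy = 84.625/372 + 160.71/743 = 0.22749 + 0.21630 = 0.44378
n_f = 1/0.44378 = 2.253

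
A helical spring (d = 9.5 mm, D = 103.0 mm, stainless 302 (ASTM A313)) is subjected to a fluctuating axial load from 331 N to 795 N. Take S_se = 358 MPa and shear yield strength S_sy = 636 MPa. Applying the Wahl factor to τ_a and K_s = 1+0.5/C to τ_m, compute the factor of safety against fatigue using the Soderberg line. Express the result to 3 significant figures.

1.97

C = D/d = 103.0/9.5 = 10.8421; K_W = (4C−1)/(4C−4)+0.615/C = 1.1329; K_s = 1+0.5/C = 1.0461
F_a = (F_max−F_min)/2 = 232 N; F_m = (F_max+F_min)/2 = 563 N
τ_a = K_W·8F_aD/(πd³) = 1.1329 × 70.973 = 80.407 MPa
τ_m = K_s·8F_mD/(πd³) = 1.0461 × 172.23 = 180.18 MPa
Soderberg: 1/n_f = τ_a/S_se + τ_m/S_sy = 80.407/358 + 180.18/636 = 0.22460 + 0.28329 = 0.5079
n_f = 1/0.5079 = 1.969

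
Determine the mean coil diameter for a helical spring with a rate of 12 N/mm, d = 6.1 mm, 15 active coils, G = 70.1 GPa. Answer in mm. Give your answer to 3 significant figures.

D = (Gd⁴/(8N_a·k))^(1/3) = (70.1×10³·6.1⁴/(8·15·12))^(1/3)
  = (67402.3)^(1/3) = 40.6966 mm

40.7 mm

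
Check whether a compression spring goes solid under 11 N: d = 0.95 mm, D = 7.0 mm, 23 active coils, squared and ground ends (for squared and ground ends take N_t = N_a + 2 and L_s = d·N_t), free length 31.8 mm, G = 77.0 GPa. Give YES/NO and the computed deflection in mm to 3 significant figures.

k = Gd⁴/(8D³N_a) = (77.0×10³)(0.95⁴)/(8·7.0³·23) = 0.99374 N/mm
N_t = 25; L_s = 0.95·25 = 23.75 mm; δ_solid = L₀ − L_s = 31.8 − 23.75 = 8.05 mm
δ = F/k = 11/0.99374 = 11.069 mm
δ ≥ δ_solid → spring goes solid

YES, δ = 11.1 mm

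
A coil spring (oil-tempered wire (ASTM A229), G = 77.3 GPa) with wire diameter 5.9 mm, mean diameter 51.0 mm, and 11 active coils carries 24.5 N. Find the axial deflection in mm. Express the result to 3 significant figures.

3.05 mm

k = Gd⁴/(8D³N_a) = (77.3×10³)(5.9⁴)/(8·51.0³·11) = 8.0241 N/mm
δ = F/k = 24.5 / 8.0241 = 3.0533 mm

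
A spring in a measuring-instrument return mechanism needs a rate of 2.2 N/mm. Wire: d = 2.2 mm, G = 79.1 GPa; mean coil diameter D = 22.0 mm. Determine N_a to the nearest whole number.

N_a = Gd⁴/(8D³k) = (79.1×10³ × 2.2⁴)/(8 × 22.0³ × 2.2)
    = 1.85296e+06 / 187405 = 9.888 → 10 coils

10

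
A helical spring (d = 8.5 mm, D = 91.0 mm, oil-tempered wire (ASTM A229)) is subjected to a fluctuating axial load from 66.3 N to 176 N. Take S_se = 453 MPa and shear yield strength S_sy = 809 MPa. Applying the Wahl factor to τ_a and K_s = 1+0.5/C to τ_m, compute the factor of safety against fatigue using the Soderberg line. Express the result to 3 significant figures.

C = D/d = 91.0/8.5 = 10.7059; K_W = (4C−1)/(4C−4)+0.615/C = 1.1347; K_s = 1+0.5/C = 1.0467
F_a = (F_max−F_min)/2 = 54.85 N; F_m = (F_max+F_min)/2 = 121.15 N
τ_a = K_W·8F_aD/(πd³) = 1.1347 × 20.697 = 23.485 MPa
τ_m = K_s·8F_mD/(πd³) = 1.0467 × 45.714 = 47.849 MPa
Soderberg: 1/n_f = τ_a/S_se + τ_m/S_sy = 23.485/453 + 47.849/809 = 0.05184 + 0.05915 = 0.11099
n_f = 1/0.11099 = 9.01

9.01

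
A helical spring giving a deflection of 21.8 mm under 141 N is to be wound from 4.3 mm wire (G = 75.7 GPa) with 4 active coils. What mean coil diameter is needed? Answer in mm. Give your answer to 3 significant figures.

50.0 mm

Required rate k = F/δ = 141/21.8 = 6.4679 N/mm
D = (Gd⁴/(8N_a·k))^(1/3) = (75.7×10³·4.3⁴/(8·4·6.4679))^(1/3)
  = (125042)^(1/3) = 50.0056 mm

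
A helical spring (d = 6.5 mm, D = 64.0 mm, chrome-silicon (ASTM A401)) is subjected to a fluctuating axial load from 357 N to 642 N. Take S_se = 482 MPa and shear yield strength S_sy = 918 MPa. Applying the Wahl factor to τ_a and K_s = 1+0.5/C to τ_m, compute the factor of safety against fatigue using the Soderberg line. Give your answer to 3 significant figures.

1.85

C = D/d = 64.0/6.5 = 9.8462; K_W = (4C−1)/(4C−4)+0.615/C = 1.1472; K_s = 1+0.5/C = 1.0508
F_a = (F_max−F_min)/2 = 142.5 N; F_m = (F_max+F_min)/2 = 499.5 N
τ_a = K_W·8F_aD/(πd³) = 1.1472 × 84.566 = 97.018 MPa
τ_m = K_s·8F_mD/(πd³) = 1.0508 × 296.43 = 311.48 MPa
Soderberg: 1/n_f = τ_a/S_se + τ_m/S_sy = 97.018/482 + 311.48/918 = 0.20128 + 0.33930 = 0.54058
n_f = 1/0.54058 = 1.85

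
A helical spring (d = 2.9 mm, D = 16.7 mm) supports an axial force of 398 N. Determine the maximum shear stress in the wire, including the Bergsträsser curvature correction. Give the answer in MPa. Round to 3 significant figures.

Spring index C = D/d = 16.7/2.9 = 5.7586
K_B = (4C+2)/(4C−3) = 25.034/20.034 = 1.2496
τ₀ = 8FD/(πd³) = 8·398·16.7/(π·2.9³) = 53172.8/76.62 = 693.98 MPa
τ_max = K·τ₀ = 1.2496 × 693.98 = 867.17 MPa

867 MPa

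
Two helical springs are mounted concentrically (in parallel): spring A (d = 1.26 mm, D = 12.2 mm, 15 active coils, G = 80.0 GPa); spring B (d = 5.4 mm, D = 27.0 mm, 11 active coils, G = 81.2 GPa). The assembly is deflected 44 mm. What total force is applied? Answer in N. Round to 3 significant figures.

k_A = Gd⁴/(8D³N_a) = (80.0×10³)(1.26⁴)/(8·12.2³·15) = 0.92536 N/mm
k_B = Gd⁴/(8D³N_a) = (81.2×10³)(5.4⁴)/(8·27.0³·11) = 39.862 N/mm
Parallel: k_eq = 0.92536 + 39.862 = 40.787 N/mm
F = k_eq·δ = 40.787·44 = 1794.6 N

1790 N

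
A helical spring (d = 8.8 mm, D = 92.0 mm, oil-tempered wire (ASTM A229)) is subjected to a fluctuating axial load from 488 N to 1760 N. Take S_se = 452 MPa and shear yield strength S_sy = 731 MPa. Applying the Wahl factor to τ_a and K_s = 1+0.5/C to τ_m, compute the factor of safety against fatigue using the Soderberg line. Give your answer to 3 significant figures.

C = D/d = 92.0/8.8 = 10.4545; K_W = (4C−1)/(4C−4)+0.615/C = 1.1382; K_s = 1+0.5/C = 1.0478
F_a = (F_max−F_min)/2 = 636 N; F_m = (F_max+F_min)/2 = 1124 N
τ_a = K_W·8F_aD/(πd³) = 1.1382 × 218.64 = 248.85 MPa
τ_m = K_s·8F_mD/(πd³) = 1.0478 × 386.41 = 404.89 MPa
Soderberg: 1/n_f = τ_a/S_se + τ_m/S_sy = 248.85/452 + 404.89/731 = 0.55055 + 0.55388 = 1.1044
n_f = 1/1.1044 = 0.9054

0.905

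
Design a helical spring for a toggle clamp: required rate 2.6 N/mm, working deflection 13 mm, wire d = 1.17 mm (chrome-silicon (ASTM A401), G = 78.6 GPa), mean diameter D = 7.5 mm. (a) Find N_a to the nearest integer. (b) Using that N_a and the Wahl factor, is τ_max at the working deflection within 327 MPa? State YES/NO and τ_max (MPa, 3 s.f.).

N_a = Gd⁴/(8D³k) = (78.6×10³)(1.17⁴)/(8·7.5³·2.6) = 16.78 → N_a = 17
Actual rate k = Gd⁴/(8D³·17) = 2.5671 N/mm
Working load F = kδ = 2.5671·13 = 33.372 N
C = 7.5/1.17 = 6.4103; K_W = (4C−1)/(4C−4)+0.615/C = 1.2346
τ_max = K_W·8FD/(πd³) = 1.2346·397.95 = 491.3 MPa
τ_max > 327 MPa → exceeds allowable

(a) 17 coils; (b) NO, τ_max = 491 MPa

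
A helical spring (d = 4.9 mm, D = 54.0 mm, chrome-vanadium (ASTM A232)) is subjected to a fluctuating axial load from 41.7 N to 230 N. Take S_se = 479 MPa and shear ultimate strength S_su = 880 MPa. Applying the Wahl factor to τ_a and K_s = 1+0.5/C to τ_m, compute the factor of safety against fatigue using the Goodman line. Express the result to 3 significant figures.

2.23

C = D/d = 54.0/4.9 = 11.0204; K_W = (4C−1)/(4C−4)+0.615/C = 1.1307; K_s = 1+0.5/C = 1.0454
F_a = (F_max−F_min)/2 = 94.15 N; F_m = (F_max+F_min)/2 = 135.85 N
τ_a = K_W·8F_aD/(πd³) = 1.1307 × 110.04 = 124.42 MPa
τ_m = K_s·8F_mD/(πd³) = 1.0454 × 158.78 = 165.99 MPa
Goodman: 1/n_f = τ_a/S_se + τ_m/S_su = 124.42/479 + 165.99/880 = 0.25975 + 0.18862 = 0.44837
n_f = 1/0.44837 = 2.23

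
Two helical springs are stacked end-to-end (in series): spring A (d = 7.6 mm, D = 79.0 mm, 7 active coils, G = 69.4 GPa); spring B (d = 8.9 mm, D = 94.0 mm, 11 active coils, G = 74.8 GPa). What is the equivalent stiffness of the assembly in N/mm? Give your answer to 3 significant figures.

k_A = Gd⁴/(8D³N_a) = (69.4×10³)(7.6⁴)/(8·79.0³·7) = 8.3858 N/mm
k_B = Gd⁴/(8D³N_a) = (74.8×10³)(8.9⁴)/(8·94.0³·11) = 6.4209 N/mm
Series: 1/k_eq = 1/8.3858 + 1/6.4209 = 0.27499; k_eq = 3.6365 N/mm

3.64 N/mm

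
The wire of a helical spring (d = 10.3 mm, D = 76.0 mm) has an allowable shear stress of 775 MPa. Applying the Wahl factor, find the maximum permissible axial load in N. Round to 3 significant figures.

C = D/d = 76.0/10.3 = 7.3786
K_W = (4C−1)/(4C−4) + 0.615/C = 28.515/25.515 + 0.0833 = 1.2009
τ_max = K·8FD/(πd³) → F_max = τ_allow·πd³/(8DK)
F_max = 775·π·10.3³/(8·76.0·1.2009) = 2.6605e+06/730.16 = 3643.7 N

3640 N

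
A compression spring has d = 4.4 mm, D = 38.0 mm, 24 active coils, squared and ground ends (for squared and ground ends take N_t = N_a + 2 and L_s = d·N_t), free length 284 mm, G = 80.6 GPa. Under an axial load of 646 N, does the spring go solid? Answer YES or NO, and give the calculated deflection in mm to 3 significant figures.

YES, δ = 225 mm

k = Gd⁴/(8D³N_a) = (80.6×10³)(4.4⁴)/(8·38.0³·24) = 2.8674 N/mm
N_t = 26; L_s = 4.4·26 = 114.4 mm; δ_solid = L₀ − L_s = 284 − 114.4 = 169.6 mm
δ = F/k = 646/2.8674 = 225.29 mm
δ ≥ δ_solid → spring goes solid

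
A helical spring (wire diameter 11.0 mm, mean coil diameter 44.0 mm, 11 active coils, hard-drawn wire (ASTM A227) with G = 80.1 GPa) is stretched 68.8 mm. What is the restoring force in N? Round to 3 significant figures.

k = Gd⁴/(8D³N_a) = (80.1×10³)(11.0⁴)/(8·44.0³·11) = 156.45 N/mm
F = k·δ = 156.45 × 68.8 = 10763 N

10800 N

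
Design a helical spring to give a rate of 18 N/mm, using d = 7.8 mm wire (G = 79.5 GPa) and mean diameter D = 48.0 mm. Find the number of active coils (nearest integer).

N_a = Gd⁴/(8D³k) = (79.5×10³ × 7.8⁴)/(8 × 48.0³ × 18)
    = 2.9427e+08 / 1.59252e+07 = 18.48 → 18 coils

18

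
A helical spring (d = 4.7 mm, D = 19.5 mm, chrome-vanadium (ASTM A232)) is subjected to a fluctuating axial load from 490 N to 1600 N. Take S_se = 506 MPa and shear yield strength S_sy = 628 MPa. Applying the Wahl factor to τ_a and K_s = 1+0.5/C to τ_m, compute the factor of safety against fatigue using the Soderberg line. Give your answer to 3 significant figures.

0.618

C = D/d = 19.5/4.7 = 4.1489; K_W = (4C−1)/(4C−4)+0.615/C = 1.3864; K_s = 1+0.5/C = 1.1205
F_a = (F_max−F_min)/2 = 555 N; F_m = (F_max+F_min)/2 = 1045 N
τ_a = K_W·8F_aD/(πd³) = 1.3864 × 265.44 = 368.01 MPa
τ_m = K_s·8F_mD/(πd³) = 1.1205 × 499.8 = 560.03 MPa
Soderberg: 1/n_f = τ_a/S_se + τ_m/S_sy = 368.01/506 + 560.03/628 = 0.72730 + 0.89177 = 1.6191
n_f = 1/1.6191 = 0.6176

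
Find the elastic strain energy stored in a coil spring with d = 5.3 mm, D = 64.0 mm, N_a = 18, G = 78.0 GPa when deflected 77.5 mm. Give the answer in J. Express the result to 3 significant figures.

4.90 J

k = Gd⁴/(8D³N_a) = (78.0×10³)(5.3⁴)/(8·64.0³·18) = 1.6304 N/mm
U = ½kδ² = 0.5 × 1.6304 × 77.5² = 4896.3 N·mm = 4.8963 J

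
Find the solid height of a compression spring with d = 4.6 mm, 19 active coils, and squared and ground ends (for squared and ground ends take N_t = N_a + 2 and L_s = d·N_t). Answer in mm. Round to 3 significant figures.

squared and ground ends: N_t = N_a + 2 = 19 + 2 = 21
L_s = d·N_t = 4.6 × 21 = 96.6 mm

96.6 mm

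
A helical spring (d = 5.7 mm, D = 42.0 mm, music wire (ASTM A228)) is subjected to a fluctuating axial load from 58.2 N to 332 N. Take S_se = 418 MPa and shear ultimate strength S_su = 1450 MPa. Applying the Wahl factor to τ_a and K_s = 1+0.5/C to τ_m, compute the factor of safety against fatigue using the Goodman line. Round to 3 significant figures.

C = D/d = 42.0/5.7 = 7.3684; K_W = (4C−1)/(4C−4)+0.615/C = 1.2012; K_s = 1+0.5/C = 1.0679
F_a = (F_max−F_min)/2 = 136.9 N; F_m = (F_max+F_min)/2 = 195.1 N
τ_a = K_W·8F_aD/(πd³) = 1.2012 × 79.062 = 94.972 MPa
τ_m = K_s·8F_mD/(πd³) = 1.0679 × 112.67 = 120.32 MPa
Goodman: 1/n_f = τ_a/S_se + τ_m/S_su = 94.972/418 + 120.32/1450 = 0.22721 + 0.08298 = 0.31018
n_f = 1/0.31018 = 3.224

3.22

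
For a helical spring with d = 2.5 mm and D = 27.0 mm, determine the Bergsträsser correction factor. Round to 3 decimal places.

C = D/d = 27.0/2.5 = 10.8000
K_B = (4C+2)/(4C−3) = 45.200/40.200 = 1.1244

1.124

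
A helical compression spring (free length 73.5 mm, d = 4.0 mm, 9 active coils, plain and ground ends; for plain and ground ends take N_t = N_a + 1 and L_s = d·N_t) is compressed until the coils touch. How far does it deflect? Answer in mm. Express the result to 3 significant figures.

N_t = 10; L_s = 4.0·10 = 40 mm
δ_solid = L₀ − L_s = 73.5 − 40 = 33.5 mm

33.5 mm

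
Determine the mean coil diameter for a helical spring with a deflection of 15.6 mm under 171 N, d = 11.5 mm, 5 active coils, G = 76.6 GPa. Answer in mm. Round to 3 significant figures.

Required rate k = F/δ = 171/15.6 = 10.962 N/mm
D = (Gd⁴/(8N_a·k))^(1/3) = (76.6×10³·11.5⁴/(8·5·10.962))^(1/3)
  = (3.05554e+06)^(1/3) = 145.1096 mm

145 mm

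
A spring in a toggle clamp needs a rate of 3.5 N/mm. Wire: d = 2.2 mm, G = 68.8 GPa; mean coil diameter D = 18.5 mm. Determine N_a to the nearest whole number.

9

N_a = Gd⁴/(8D³k) = (68.8×10³ × 2.2⁴)/(8 × 18.5³ × 3.5)
    = 1.61168e+06 / 177286 = 9.091 → 9 coils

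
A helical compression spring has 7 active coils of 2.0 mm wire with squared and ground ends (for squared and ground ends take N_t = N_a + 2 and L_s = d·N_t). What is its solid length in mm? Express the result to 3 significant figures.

18.0 mm

squared and ground ends: N_t = N_a + 2 = 7 + 2 = 9
L_s = d·N_t = 2.0 × 9 = 18 mm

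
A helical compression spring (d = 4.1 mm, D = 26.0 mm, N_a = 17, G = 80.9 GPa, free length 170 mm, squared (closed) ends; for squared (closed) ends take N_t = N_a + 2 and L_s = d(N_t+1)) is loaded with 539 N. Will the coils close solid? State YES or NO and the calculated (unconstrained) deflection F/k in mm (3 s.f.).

k = Gd⁴/(8D³N_a) = (80.9×10³)(4.1⁴)/(8·26.0³·17) = 9.5637 N/mm
N_t = 19; L_s = 4.1·20 = 82 mm; δ_solid = L₀ − L_s = 170 − 82 = 88 mm
δ = F/k = 539/9.5637 = 56.359 mm
δ < δ_solid → spring does not go solid

NO, δ = 56.4 mm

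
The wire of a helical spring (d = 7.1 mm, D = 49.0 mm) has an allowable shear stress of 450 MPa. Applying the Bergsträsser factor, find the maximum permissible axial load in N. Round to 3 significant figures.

1070 N

C = D/d = 49.0/7.1 = 6.9014
K_B = (4C+2)/(4C−3) = 29.606/24.606 = 1.2032
τ_max = K·8FD/(πd³) → F_max = τ_allow·πd³/(8DK)
F_max = 450·π·7.1³/(8·49.0·1.2032) = 5.0598e+05/471.66 = 1072.8 N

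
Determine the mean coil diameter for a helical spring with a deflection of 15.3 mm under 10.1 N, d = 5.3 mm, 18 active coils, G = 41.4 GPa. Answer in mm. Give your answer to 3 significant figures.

Required rate k = F/δ = 10.1/15.3 = 0.66013 N/mm
D = (Gd⁴/(8N_a·k))^(1/3) = (41.4×10³·5.3⁴/(8·18·0.66013))^(1/3)
  = (343646)^(1/3) = 70.0439 mm

70.0 mm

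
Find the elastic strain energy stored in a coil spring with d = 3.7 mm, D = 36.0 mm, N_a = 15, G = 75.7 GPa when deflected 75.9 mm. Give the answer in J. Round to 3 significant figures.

k = Gd⁴/(8D³N_a) = (75.7×10³)(3.7⁴)/(8·36.0³·15) = 2.534 N/mm
U = ½kδ² = 0.5 × 2.534 × 75.9² = 7299.1 N·mm = 7.2991 J

7.30 J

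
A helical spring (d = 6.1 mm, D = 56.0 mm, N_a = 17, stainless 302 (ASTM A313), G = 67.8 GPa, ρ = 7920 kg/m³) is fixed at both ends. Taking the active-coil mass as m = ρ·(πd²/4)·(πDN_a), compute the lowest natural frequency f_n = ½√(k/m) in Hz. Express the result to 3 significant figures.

37.7 Hz

k = Gd⁴/(8D³N_a) = (67.8×10³)(6.1⁴)/(8·56.0³·17) = 3.9305 N/mm = 3930.5 N/m
Wire length L = πDN_a = π·56.0·17 = 2990.8 mm
m = ρ·(πd²/4)·L = 7920 × 29.225×10⁻⁶ m² × 2.9908 m = 0.69225 kg
f_n = ½√(k/m) = 0.5·√(3930.5/0.69225) = 0.5·√(5677.9) = 37.676 Hz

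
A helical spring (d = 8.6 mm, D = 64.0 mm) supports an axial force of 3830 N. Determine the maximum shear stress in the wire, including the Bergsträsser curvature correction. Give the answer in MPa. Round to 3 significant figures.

Spring index C = D/d = 64.0/8.6 = 7.4419
K_B = (4C+2)/(4C−3) = 31.767/26.767 = 1.1868
τ₀ = 8FD/(πd³) = 8·3830·64.0/(π·8.6³) = 1.96096e+06/1998.2 = 981.35 MPa
τ_max = K·τ₀ = 1.1868 × 981.35 = 1164.7 MPa

1160 MPa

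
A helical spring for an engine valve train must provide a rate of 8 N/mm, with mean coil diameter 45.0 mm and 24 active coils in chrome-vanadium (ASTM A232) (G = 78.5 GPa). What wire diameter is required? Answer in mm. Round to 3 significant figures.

d = (8D³N_a·k / G)^(1/4) = (8·45.0³·24·8 / (78.5×10³))^0.25
  = (1783)^0.25 = 6.4982 mm

6.50 mm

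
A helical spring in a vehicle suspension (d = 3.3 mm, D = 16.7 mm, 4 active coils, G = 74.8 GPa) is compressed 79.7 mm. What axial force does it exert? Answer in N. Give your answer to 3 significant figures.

k = Gd⁴/(8D³N_a) = (74.8×10³)(3.3⁴)/(8·16.7³·4) = 59.519 N/mm
F = k·δ = 59.519 × 79.7 = 4743.7 N

4740 N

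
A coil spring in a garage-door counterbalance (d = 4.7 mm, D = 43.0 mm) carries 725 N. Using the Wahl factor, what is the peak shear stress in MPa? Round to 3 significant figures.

886 MPa

Spring index C = D/d = 43.0/4.7 = 9.1489
K_W = (4C−1)/(4C−4) + 0.615/C = 35.596/32.596 + 0.0672 = 1.1593
τ₀ = 8FD/(πd³) = 8·725·43.0/(π·4.7³) = 249400/326.17 = 764.63 MPa
τ_max = K·τ₀ = 1.1593 × 764.63 = 886.41 MPa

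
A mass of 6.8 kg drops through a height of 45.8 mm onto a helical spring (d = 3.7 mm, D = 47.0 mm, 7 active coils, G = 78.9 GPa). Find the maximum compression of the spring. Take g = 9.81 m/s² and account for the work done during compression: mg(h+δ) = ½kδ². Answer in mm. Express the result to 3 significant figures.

81.8 mm

k = Gd⁴/(8D³N_a) = (78.9×10³)(3.7⁴)/(8·47.0³·7) = 2.5433 N/mm
W = mg = 6.8 × 9.81 = 66.708 N
½kδ² − Wδ − Wh = 0 → δ = (W + √(W² + 2kWh))/k
δ = (66.708 + √(4450 + 15540.9))/2.5433 = (66.708 + 141.39)/2.5433 = 81.821 mm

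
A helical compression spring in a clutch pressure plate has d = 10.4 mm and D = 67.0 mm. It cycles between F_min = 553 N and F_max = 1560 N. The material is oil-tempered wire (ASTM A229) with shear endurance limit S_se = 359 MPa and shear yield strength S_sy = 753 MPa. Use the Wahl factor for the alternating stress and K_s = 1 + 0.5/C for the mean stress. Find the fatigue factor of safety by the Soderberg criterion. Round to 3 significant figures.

2.03

C = D/d = 67.0/10.4 = 6.4423; K_W = (4C−1)/(4C−4)+0.615/C = 1.2333; K_s = 1+0.5/C = 1.0776
F_a = (F_max−F_min)/2 = 503.5 N; F_m = (F_max+F_min)/2 = 1056.5 N
τ_a = K_W·8F_aD/(πd³) = 1.2333 × 76.369 = 94.183 MPa
τ_m = K_s·8F_mD/(πd³) = 1.0776 × 160.24 = 172.68 MPa
Soderberg: 1/n_f = τ_a/S_se + τ_m/S_sy = 94.183/359 + 172.68/753 = 0.26235 + 0.22933 = 0.49167
n_f = 1/0.49167 = 2.034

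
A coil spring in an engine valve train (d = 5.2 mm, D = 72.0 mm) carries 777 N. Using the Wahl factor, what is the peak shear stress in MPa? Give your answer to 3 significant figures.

1120 MPa

Spring index C = D/d = 72.0/5.2 = 13.8462
K_W = (4C−1)/(4C−4) + 0.615/C = 54.385/51.385 + 0.0444 = 1.1028
τ₀ = 8FD/(πd³) = 8·777·72.0/(π·5.2³) = 447552/441.73 = 1013.2 MPa
τ_max = K·τ₀ = 1.1028 × 1013.2 = 1117.3 MPa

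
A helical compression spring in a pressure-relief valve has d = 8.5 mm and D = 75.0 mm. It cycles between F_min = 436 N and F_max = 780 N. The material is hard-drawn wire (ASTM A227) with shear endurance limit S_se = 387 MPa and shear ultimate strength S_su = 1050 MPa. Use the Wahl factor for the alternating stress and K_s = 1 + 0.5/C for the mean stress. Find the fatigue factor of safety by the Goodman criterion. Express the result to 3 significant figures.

2.85

C = D/d = 75.0/8.5 = 8.8235; K_W = (4C−1)/(4C−4)+0.615/C = 1.1656; K_s = 1+0.5/C = 1.0567
F_a = (F_max−F_min)/2 = 172 N; F_m = (F_max+F_min)/2 = 608 N
τ_a = K_W·8F_aD/(πd³) = 1.1656 × 53.49 = 62.346 MPa
τ_m = K_s·8F_mD/(πd³) = 1.0567 × 189.08 = 199.8 MPa
Goodman: 1/n_f = τ_a/S_se + τ_m/S_su = 62.346/387 + 199.8/1050 = 0.16110 + 0.19028 = 0.35138
n_f = 1/0.35138 = 2.846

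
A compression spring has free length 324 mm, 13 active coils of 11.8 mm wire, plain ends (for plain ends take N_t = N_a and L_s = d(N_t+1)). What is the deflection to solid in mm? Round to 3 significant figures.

N_t = 13; L_s = 11.8·14 = 165.2 mm
δ_solid = L₀ − L_s = 324 − 165.2 = 158.8 mm

159 mm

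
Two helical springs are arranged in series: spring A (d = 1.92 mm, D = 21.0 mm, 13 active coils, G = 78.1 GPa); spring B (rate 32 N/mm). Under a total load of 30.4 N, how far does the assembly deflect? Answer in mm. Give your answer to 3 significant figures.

28.5 mm

k_A = Gd⁴/(8D³N_a) = (78.1×10³)(1.92⁴)/(8·21.0³·13) = 1.102 N/mm
Series: 1/k_eq = 1/1.102 + 1/32 = 0.93873; k_eq = 1.0653 N/mm
δ = F/k_eq = 30.4/1.0653 = 28.537 mm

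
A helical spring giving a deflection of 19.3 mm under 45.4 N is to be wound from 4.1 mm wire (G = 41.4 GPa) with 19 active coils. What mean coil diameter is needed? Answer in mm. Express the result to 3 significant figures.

32.0 mm

Required rate k = F/δ = 45.4/19.3 = 2.3523 N/mm
D = (Gd⁴/(8N_a·k))^(1/3) = (41.4×10³·4.1⁴/(8·19·2.3523))^(1/3)
  = (32718.5)^(1/3) = 31.9839 mm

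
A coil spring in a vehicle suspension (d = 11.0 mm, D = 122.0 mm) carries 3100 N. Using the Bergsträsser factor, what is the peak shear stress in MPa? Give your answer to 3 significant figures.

Spring index C = D/d = 122.0/11.0 = 11.0909
K_B = (4C+2)/(4C−3) = 46.364/41.364 = 1.1209
τ₀ = 8FD/(πd³) = 8·3100·122.0/(π·11.0³) = 3.0256e+06/4181.5 = 723.58 MPa
τ_max = K·τ₀ = 1.1209 × 723.58 = 811.04 MPa

811 MPa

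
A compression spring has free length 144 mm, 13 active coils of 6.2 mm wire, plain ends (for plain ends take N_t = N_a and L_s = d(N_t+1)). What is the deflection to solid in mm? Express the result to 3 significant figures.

N_t = 13; L_s = 6.2·14 = 86.8 mm
δ_solid = L₀ − L_s = 144 − 86.8 = 57.2 mm

57.2 mm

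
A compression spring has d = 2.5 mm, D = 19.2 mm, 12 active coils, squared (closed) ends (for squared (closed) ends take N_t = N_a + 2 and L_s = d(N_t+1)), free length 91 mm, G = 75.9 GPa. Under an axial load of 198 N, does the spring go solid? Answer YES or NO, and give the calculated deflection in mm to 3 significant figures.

NO, δ = 45.4 mm

k = Gd⁴/(8D³N_a) = (75.9×10³)(2.5⁴)/(8·19.2³·12) = 4.3634 N/mm
N_t = 14; L_s = 2.5·15 = 37.5 mm; δ_solid = L₀ − L_s = 91 − 37.5 = 53.5 mm
δ = F/k = 198/4.3634 = 45.377 mm
δ < δ_solid → spring does not go solid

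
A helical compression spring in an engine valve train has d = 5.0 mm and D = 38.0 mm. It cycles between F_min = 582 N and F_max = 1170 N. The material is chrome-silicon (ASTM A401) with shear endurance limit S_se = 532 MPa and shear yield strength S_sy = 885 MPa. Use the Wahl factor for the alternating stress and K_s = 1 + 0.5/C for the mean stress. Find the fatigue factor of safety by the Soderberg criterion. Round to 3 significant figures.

C = D/d = 38.0/5.0 = 7.6000; K_W = (4C−1)/(4C−4)+0.615/C = 1.1946; K_s = 1+0.5/C = 1.0658
F_a = (F_max−F_min)/2 = 294 N; F_m = (F_max+F_min)/2 = 876 N
τ_a = K_W·8F_aD/(πd³) = 1.1946 × 227.59 = 271.87 MPa
τ_m = K_s·8F_mD/(πd³) = 1.0658 × 678.14 = 722.75 MPa
Soderberg: 1/n_f = τ_a/S_se + τ_m/S_sy = 271.87/532 + 722.75/885 = 0.51104 + 0.81667 = 1.3277
n_f = 1/1.3277 = 0.7532

0.753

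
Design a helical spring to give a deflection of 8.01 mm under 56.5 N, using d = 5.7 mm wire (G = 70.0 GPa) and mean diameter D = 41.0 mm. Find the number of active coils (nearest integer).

19

Required rate k = F/δ = 56.5/8.01 = 7.0537 N/mm
N_a = Gd⁴/(8D³k) = (70.0×10³ × 5.7⁴)/(8 × 41.0³ × 7.0537)
    = 7.3892e+07 / 3.88918e+06 = 19 → 19 coils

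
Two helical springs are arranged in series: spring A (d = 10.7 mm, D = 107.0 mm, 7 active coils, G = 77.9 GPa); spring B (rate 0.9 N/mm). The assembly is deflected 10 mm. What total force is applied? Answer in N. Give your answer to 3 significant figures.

8.49 N

k_A = Gd⁴/(8D³N_a) = (77.9×10³)(10.7⁴)/(8·107.0³·7) = 14.884 N/mm
Series: 1/k_eq = 1/14.884 + 1/0.9 = 1.1783; k_eq = 0.84868 N/mm
F = k_eq·δ = 0.84868·10 = 8.4868 N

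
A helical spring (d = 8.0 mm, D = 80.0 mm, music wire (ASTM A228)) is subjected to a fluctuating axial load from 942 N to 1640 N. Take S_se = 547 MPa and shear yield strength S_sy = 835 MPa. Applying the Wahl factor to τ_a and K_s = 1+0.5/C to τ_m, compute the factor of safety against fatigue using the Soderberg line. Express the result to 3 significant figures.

1.07

C = D/d = 80.0/8.0 = 10.0000; K_W = (4C−1)/(4C−4)+0.615/C = 1.1448; K_s = 1+0.5/C = 1.0500
F_a = (F_max−F_min)/2 = 349 N; F_m = (F_max+F_min)/2 = 1291 N
τ_a = K_W·8F_aD/(πd³) = 1.1448 × 138.86 = 158.97 MPa
τ_m = K_s·8F_mD/(πd³) = 1.0500 × 513.67 = 539.36 MPa
Soderberg: 1/n_f = τ_a/S_se + τ_m/S_sy = 158.97/547 + 539.36/835 = 0.29063 + 0.64594 = 0.93657
n_f = 1/0.93657 = 1.068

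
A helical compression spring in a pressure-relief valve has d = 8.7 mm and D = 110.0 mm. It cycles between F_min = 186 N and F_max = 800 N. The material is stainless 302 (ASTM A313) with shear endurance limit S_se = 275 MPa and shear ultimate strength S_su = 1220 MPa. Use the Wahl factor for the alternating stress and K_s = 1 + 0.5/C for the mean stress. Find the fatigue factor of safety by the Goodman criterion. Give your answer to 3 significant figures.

1.41

C = D/d = 110.0/8.7 = 12.6437; K_W = (4C−1)/(4C−4)+0.615/C = 1.1131; K_s = 1+0.5/C = 1.0395
F_a = (F_max−F_min)/2 = 307 N; F_m = (F_max+F_min)/2 = 493 N
τ_a = K_W·8F_aD/(πd³) = 1.1131 × 130.59 = 145.35 MPa
τ_m = K_s·8F_mD/(πd³) = 1.0395 × 209.71 = 218 MPa
Goodman: 1/n_f = τ_a/S_se + τ_m/S_su = 145.35/275 + 218/1220 = 0.52856 + 0.17869 = 0.70726
n_f = 1/0.70726 = 1.414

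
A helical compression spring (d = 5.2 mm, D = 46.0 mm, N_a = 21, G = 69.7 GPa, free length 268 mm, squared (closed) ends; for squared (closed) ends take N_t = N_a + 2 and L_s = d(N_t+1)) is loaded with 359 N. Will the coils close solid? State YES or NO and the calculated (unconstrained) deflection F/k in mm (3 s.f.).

NO, δ = 115 mm

k = Gd⁴/(8D³N_a) = (69.7×10³)(5.2⁴)/(8·46.0³·21) = 3.1165 N/mm
N_t = 23; L_s = 5.2·24 = 124.8 mm; δ_solid = L₀ − L_s = 268 − 124.8 = 143.2 mm
δ = F/k = 359/3.1165 = 115.19 mm
δ < δ_solid → spring does not go solid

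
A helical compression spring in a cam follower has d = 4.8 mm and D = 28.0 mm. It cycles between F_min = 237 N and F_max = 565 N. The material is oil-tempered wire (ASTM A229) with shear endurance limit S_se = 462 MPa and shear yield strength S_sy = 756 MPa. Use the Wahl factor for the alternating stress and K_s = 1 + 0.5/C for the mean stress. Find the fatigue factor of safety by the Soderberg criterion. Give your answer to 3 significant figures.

C = D/d = 28.0/4.8 = 5.8333; K_W = (4C−1)/(4C−4)+0.615/C = 1.2606; K_s = 1+0.5/C = 1.0857
F_a = (F_max−F_min)/2 = 164 N; F_m = (F_max+F_min)/2 = 401 N
τ_a = K_W·8F_aD/(πd³) = 1.2606 × 105.73 = 133.29 MPa
τ_m = K_s·8F_mD/(πd³) = 1.0857 × 258.53 = 280.69 MPa
Soderberg: 1/n_f = τ_a/S_se + τ_m/S_sy = 133.29/462 + 280.69/756 = 0.28851 + 0.37129 = 0.65979
n_f = 1/0.65979 = 1.516

1.52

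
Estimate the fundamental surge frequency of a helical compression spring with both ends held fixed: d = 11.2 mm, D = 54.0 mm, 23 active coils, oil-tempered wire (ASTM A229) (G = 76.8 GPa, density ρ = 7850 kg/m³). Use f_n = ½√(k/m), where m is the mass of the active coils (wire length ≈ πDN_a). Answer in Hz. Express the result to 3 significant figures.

k = Gd⁴/(8D³N_a) = (76.8×10³)(11.2⁴)/(8·54.0³·23) = 41.709 N/mm = 41709 N/m
Wire length L = πDN_a = π·54.0·23 = 3901.9 mm
m = ρ·(πd²/4)·L = 7850 × 98.52×10⁻⁶ m² × 3.9019 m = 3.0176 kg
f_n = ½√(k/m) = 0.5·√(41709/3.0176) = 0.5·√(13822) = 58.783 Hz

58.8 Hz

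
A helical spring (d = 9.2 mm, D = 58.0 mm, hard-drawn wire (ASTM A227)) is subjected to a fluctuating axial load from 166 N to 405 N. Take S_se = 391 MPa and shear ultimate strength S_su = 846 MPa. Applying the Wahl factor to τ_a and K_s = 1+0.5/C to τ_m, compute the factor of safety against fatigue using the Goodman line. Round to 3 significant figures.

C = D/d = 58.0/9.2 = 6.3043; K_W = (4C−1)/(4C−4)+0.615/C = 1.2389; K_s = 1+0.5/C = 1.0793
F_a = (F_max−F_min)/2 = 119.5 N; F_m = (F_max+F_min)/2 = 285.5 N
τ_a = K_W·8F_aD/(πd³) = 1.2389 × 22.666 = 28.082 MPa
τ_m = K_s·8F_mD/(πd³) = 1.0793 × 54.152 = 58.446 MPa
Goodman: 1/n_f = τ_a/S_se + τ_m/S_su = 28.082/391 + 58.446/846 = 0.07182 + 0.06909 = 0.14091
n_f = 1/0.14091 = 7.097

7.10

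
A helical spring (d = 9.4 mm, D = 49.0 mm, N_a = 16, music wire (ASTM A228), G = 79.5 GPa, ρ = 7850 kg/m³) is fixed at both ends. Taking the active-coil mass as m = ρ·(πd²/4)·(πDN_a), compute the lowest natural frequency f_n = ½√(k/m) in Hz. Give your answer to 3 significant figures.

87.6 Hz

k = Gd⁴/(8D³N_a) = (79.5×10³)(9.4⁴)/(8·49.0³·16) = 41.217 N/mm = 41217 N/m
Wire length L = πDN_a = π·49.0·16 = 2463 mm
m = ρ·(πd²/4)·L = 7850 × 69.398×10⁻⁶ m² × 2.463 m = 1.3418 kg
f_n = ½√(k/m) = 0.5·√(41217/1.3418) = 0.5·√(30718) = 87.633 Hz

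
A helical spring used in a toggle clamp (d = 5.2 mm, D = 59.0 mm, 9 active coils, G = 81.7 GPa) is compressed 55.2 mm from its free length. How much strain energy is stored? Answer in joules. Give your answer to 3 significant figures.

6.15 J

k = Gd⁴/(8D³N_a) = (81.7×10³)(5.2⁴)/(8·59.0³·9) = 4.0397 N/mm
U = ½kδ² = 0.5 × 4.0397 × 55.2² = 6154.5 N·mm = 6.1545 J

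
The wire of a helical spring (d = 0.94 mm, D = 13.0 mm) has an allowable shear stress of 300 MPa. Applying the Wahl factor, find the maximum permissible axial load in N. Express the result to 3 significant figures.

6.82 N

C = D/d = 13.0/0.94 = 13.8298
K_W = (4C−1)/(4C−4) + 0.615/C = 54.319/51.319 + 0.0445 = 1.1029
τ_max = K·8FD/(πd³) → F_max = τ_allow·πd³/(8DK)
F_max = 300·π·0.94³/(8·13.0·1.1029) = 782.81/114.7 = 6.8246 N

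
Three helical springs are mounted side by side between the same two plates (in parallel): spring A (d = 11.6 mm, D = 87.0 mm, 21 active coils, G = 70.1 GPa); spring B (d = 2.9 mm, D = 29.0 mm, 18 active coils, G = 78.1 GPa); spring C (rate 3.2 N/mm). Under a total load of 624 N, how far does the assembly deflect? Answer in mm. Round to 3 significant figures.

k_A = Gd⁴/(8D³N_a) = (70.1×10³)(11.6⁴)/(8·87.0³·21) = 11.473 N/mm
k_B = Gd⁴/(8D³N_a) = (78.1×10³)(2.9⁴)/(8·29.0³·18) = 1.5728 N/mm
Parallel: k_eq = 11.473 + 1.5728 + 3.2 = 16.246 N/mm
δ = F/k_eq = 624/16.246 = 38.409 mm

38.4 mm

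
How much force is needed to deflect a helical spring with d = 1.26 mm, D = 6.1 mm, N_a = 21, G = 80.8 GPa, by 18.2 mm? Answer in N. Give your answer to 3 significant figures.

97.2 N

k = Gd⁴/(8D³N_a) = (80.8×10³)(1.26⁴)/(8·6.1³·21) = 5.3407 N/mm
F = k·δ = 5.3407 × 18.2 = 97.2 N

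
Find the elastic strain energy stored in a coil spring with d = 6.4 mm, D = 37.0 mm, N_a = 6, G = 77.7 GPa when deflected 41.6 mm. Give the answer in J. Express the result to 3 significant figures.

46.4 J

k = Gd⁴/(8D³N_a) = (77.7×10³)(6.4⁴)/(8·37.0³·6) = 53.616 N/mm
U = ½kδ² = 0.5 × 53.616 × 41.6² = 46393 N·mm = 46.393 J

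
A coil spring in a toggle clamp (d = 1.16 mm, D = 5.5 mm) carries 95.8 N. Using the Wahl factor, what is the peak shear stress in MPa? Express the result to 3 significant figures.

1140 MPa

Spring index C = D/d = 5.5/1.16 = 4.7414
K_W = (4C−1)/(4C−4) + 0.615/C = 17.966/14.966 + 0.1297 = 1.3302
τ₀ = 8FD/(πd³) = 8·95.8·5.5/(π·1.16³) = 4215.2/4.9037 = 859.6 MPa
τ_max = K·τ₀ = 1.3302 × 859.6 = 1143.4 MPa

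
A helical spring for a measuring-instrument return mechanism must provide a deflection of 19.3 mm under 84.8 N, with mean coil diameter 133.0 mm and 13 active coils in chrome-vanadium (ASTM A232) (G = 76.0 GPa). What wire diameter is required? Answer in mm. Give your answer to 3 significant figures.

10.9 mm

Required rate k = F/δ = 84.8/19.3 = 4.3938 N/mm
d = (8D³N_a·k / G)^(1/4) = (8·133.0³·13·4.3938 / (76.0×10³))^0.25
  = (14145)^0.25 = 10.9057 mm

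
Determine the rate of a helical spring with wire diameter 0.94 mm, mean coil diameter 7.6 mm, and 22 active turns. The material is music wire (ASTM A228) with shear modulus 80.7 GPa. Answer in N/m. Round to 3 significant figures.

816 N/m

k = Gd⁴/(8D³N_a) = (80.7×10³ × 0.94⁴) / (8 × 7.6³ × 22)
  = 63006.4 / 77259.8 = 0.81551 N/mm = 815.51 N/m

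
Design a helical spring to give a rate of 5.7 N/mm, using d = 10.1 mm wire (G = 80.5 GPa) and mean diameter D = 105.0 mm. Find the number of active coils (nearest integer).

16

N_a = Gd⁴/(8D³k) = (80.5×10³ × 10.1⁴)/(8 × 105.0³ × 5.7)
    = 8.37686e+08 / 5.27877e+07 = 15.87 → 16 coils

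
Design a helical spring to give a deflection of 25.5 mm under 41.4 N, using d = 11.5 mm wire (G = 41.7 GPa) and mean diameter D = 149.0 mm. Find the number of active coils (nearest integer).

17

Required rate k = F/δ = 41.4/25.5 = 1.6235 N/mm
N_a = Gd⁴/(8D³k) = (41.7×10³ × 11.5⁴)/(8 × 149.0³ × 1.6235)
    = 7.29336e+08 / 4.29644e+07 = 16.98 → 17 coils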